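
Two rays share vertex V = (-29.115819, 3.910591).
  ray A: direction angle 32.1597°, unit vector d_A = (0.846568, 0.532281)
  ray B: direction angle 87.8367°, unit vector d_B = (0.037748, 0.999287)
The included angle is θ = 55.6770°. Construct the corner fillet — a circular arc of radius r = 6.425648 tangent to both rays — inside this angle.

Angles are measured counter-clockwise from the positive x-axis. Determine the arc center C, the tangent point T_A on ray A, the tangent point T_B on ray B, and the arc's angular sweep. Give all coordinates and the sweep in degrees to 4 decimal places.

center=(-22.2355,15.8269) T_A=(-18.8152,10.3871) T_B=(-28.6565,16.0694) sweep=124.3230

bisector direction at 59.9982° = (0.500027,0.866010)
center distance |VC| = r/sin(θ/2) = 6.425648/sin(27.8385°) = 13.759979
C = V + |VC|·bis = (-22.2355,15.8269)
T_A = V + ((C−V)·d_A)·d_A = V + 12.1675·d_A = (-18.8152,10.3871)
T_B = V + ((C−V)·d_B)·d_B = V + 12.1675·d_B = (-28.6565,16.0694)
sweep = 180° − θ = 124.3230°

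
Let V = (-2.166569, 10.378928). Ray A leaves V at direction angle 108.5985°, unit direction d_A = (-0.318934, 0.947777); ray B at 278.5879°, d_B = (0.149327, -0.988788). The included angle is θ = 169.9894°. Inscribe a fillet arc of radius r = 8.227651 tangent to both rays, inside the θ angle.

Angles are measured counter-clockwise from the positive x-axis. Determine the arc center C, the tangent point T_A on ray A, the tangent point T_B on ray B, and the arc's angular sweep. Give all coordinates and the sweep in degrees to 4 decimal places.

center=(-10.1944,8.4378) T_A=(-2.3964,11.0619) T_B=(-2.0590,9.6664) sweep=10.0106

bisector direction at 193.5932° = (-0.971989,-0.235027)
center distance |VC| = r/sin(θ/2) = 8.227651/sin(84.9947°) = 8.259146
C = V + |VC|·bis = (-10.1944,8.4378)
T_A = V + ((C−V)·d_A)·d_A = V + 0.7206·d_A = (-2.3964,11.0619)
T_B = V + ((C−V)·d_B)·d_B = V + 0.7206·d_B = (-2.0590,9.6664)
sweep = 180° − θ = 10.0106°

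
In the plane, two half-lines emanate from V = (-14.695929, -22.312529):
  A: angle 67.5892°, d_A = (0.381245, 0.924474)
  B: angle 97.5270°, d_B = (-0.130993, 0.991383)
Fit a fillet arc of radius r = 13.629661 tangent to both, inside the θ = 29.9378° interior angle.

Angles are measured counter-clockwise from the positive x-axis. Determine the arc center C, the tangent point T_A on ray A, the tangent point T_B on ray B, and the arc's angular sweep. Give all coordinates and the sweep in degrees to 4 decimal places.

bisector direction at 82.5581° = (0.129521,0.991577)
center distance |VC| = r/sin(θ/2) = 13.629661/sin(14.9689°) = 52.767868
C = V + |VC|·bis = (-7.8614,30.0109)
T_A = V + ((C−V)·d_A)·d_A = V + 50.9773·d_A = (4.7389,24.8146)
T_B = V + ((C−V)·d_B)·d_B = V + 50.9773·d_B = (-21.3736,28.2255)
sweep = 180° − θ = 150.0622°

center=(-7.8614,30.0109) T_A=(4.7389,24.8146) T_B=(-21.3736,28.2255) sweep=150.0622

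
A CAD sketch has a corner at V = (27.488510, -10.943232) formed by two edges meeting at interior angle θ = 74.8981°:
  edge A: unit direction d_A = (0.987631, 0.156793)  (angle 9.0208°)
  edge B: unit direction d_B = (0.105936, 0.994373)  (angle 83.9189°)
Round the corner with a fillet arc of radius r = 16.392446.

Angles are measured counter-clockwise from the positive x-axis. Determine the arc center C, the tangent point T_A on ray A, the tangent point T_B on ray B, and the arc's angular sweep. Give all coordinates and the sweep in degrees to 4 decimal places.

bisector direction at 46.4699° = (0.688736,0.725012)
center distance |VC| = r/sin(θ/2) = 16.392446/sin(37.4490°) = 26.958790
C = V + |VC|·bis = (46.0560,8.6022)
T_A = V + ((C−V)·d_A)·d_A = V + 21.4024·d_A = (48.6262,-7.5875)
T_B = V + ((C−V)·d_B)·d_B = V + 21.4024·d_B = (29.7558,10.3388)
sweep = 180° − θ = 105.1019°

center=(46.0560,8.6022) T_A=(48.6262,-7.5875) T_B=(29.7558,10.3388) sweep=105.1019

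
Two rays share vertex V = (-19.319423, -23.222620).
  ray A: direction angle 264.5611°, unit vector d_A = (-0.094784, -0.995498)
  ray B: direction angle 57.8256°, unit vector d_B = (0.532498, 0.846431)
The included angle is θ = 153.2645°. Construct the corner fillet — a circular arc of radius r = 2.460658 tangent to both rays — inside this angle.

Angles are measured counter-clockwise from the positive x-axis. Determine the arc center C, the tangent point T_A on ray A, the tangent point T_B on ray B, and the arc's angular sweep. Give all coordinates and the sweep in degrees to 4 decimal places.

bisector direction at 341.1934° = (0.946612,-0.322376)
center distance |VC| = r/sin(θ/2) = 2.460658/sin(76.6322°) = 2.529183
C = V + |VC|·bis = (-16.9253,-24.0380)
T_A = V + ((C−V)·d_A)·d_A = V + 0.5847·d_A = (-19.3748,-23.8047)
T_B = V + ((C−V)·d_B)·d_B = V + 0.5847·d_B = (-19.0080,-22.7277)
sweep = 180° − θ = 26.7355°

center=(-16.9253,-24.0380) T_A=(-19.3748,-23.8047) T_B=(-19.0080,-22.7277) sweep=26.7355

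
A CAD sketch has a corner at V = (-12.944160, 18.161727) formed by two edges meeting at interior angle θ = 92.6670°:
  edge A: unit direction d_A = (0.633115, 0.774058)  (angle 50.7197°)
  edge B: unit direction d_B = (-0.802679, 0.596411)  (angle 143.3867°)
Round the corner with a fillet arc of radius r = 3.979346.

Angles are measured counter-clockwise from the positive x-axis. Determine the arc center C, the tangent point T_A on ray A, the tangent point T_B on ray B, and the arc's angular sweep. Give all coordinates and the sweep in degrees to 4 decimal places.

bisector direction at 97.0532° = (-0.122791,0.992433)
center distance |VC| = r/sin(θ/2) = 3.979346/sin(46.3335°) = 5.501114
C = V + |VC|·bis = (-13.6196,23.6212)
T_A = V + ((C−V)·d_A)·d_A = V + 3.7983·d_A = (-10.5394,21.1018)
T_B = V + ((C−V)·d_B)·d_B = V + 3.7983·d_B = (-15.9930,20.4271)
sweep = 180° − θ = 87.3330°

center=(-13.6196,23.6212) T_A=(-10.5394,21.1018) T_B=(-15.9930,20.4271) sweep=87.3330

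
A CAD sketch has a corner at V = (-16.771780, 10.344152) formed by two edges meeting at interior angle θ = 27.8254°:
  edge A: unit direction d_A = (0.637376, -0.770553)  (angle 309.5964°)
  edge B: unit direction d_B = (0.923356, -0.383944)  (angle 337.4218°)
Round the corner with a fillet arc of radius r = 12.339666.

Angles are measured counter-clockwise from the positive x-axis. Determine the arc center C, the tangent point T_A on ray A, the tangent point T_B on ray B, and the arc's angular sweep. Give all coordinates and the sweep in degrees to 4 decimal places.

bisector direction at 323.5091° = (0.803951,-0.594695)
center distance |VC| = r/sin(θ/2) = 12.339666/sin(13.9127°) = 51.320503
C = V + |VC|·bis = (24.4874,-20.1759)
T_A = V + ((C−V)·d_A)·d_A = V + 49.8149·d_A = (14.9790,-28.0409)
T_B = V + ((C−V)·d_B)·d_B = V + 49.8149·d_B = (29.2251,-8.7820)
sweep = 180° − θ = 152.1746°

center=(24.4874,-20.1759) T_A=(14.9790,-28.0409) T_B=(29.2251,-8.7820) sweep=152.1746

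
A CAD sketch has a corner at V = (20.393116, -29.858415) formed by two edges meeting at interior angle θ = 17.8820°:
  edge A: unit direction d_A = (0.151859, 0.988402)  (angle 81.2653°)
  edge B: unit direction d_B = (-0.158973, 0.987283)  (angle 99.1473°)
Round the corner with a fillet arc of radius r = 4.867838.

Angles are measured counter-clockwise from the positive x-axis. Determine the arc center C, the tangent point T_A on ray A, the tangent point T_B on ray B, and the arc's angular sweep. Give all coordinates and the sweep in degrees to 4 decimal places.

center=(20.2803,1.4625) T_A=(25.0917,0.7232) T_B=(15.4744,0.6886) sweep=162.1180

bisector direction at 90.2063° = (-0.003601,0.999994)
center distance |VC| = r/sin(θ/2) = 4.867838/sin(8.9410°) = 31.321079
C = V + |VC|·bis = (20.2803,1.4625)
T_A = V + ((C−V)·d_A)·d_A = V + 30.9405·d_A = (25.0917,0.7232)
T_B = V + ((C−V)·d_B)·d_B = V + 30.9405·d_B = (15.4744,0.6886)
sweep = 180° − θ = 162.1180°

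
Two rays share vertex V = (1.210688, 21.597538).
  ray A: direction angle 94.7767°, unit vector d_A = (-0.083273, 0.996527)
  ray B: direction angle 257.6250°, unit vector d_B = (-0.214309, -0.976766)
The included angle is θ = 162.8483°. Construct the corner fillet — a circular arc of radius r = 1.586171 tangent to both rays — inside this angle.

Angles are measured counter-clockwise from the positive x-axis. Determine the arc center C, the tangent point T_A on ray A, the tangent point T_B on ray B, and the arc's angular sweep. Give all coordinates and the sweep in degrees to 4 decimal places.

bisector direction at 176.2009° = (-0.997802,0.066259)
center distance |VC| = r/sin(θ/2) = 1.586171/sin(81.4241°) = 1.604106
C = V + |VC|·bis = (-0.3899,21.7038)
T_A = V + ((C−V)·d_A)·d_A = V + 0.2392·d_A = (1.1908,21.8359)
T_B = V + ((C−V)·d_B)·d_B = V + 0.2392·d_B = (1.1594,21.3639)
sweep = 180° − θ = 17.1517°

center=(-0.3899,21.7038) T_A=(1.1908,21.8359) T_B=(1.1594,21.3639) sweep=17.1517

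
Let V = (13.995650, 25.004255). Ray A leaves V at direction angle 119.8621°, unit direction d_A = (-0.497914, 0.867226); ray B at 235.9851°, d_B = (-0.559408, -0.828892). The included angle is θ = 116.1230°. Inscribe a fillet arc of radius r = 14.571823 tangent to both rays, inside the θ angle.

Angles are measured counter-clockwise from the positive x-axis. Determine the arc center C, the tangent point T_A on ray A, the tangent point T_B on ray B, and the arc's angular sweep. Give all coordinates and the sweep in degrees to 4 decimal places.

bisector direction at 177.9236° = (-0.999343,0.036232)
center distance |VC| = r/sin(θ/2) = 14.571823/sin(58.0615°) = 17.171272
C = V + |VC|·bis = (-3.1643,25.6264)
T_A = V + ((C−V)·d_A)·d_A = V + 9.0838·d_A = (9.4727,32.8819)
T_B = V + ((C−V)·d_B)·d_B = V + 9.0838·d_B = (8.9141,17.4748)
sweep = 180° − θ = 63.8770°

center=(-3.1643,25.6264) T_A=(9.4727,32.8819) T_B=(8.9141,17.4748) sweep=63.8770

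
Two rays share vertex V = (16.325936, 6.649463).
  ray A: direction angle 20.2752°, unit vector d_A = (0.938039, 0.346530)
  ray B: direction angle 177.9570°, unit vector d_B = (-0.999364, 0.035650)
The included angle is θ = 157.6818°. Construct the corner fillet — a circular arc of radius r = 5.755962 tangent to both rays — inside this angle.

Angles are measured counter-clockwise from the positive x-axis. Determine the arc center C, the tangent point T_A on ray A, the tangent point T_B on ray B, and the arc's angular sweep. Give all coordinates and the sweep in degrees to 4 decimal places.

center=(15.3964,12.4422) T_A=(17.3910,7.0429) T_B=(15.1912,6.6899) sweep=22.3182

bisector direction at 99.1161° = (-0.158436,0.987369)
center distance |VC| = r/sin(θ/2) = 5.755962/sin(78.8409°) = 5.866884
C = V + |VC|·bis = (15.3964,12.4422)
T_A = V + ((C−V)·d_A)·d_A = V + 1.1354·d_A = (17.3910,7.0429)
T_B = V + ((C−V)·d_B)·d_B = V + 1.1354·d_B = (15.1912,6.6899)
sweep = 180° − θ = 22.3182°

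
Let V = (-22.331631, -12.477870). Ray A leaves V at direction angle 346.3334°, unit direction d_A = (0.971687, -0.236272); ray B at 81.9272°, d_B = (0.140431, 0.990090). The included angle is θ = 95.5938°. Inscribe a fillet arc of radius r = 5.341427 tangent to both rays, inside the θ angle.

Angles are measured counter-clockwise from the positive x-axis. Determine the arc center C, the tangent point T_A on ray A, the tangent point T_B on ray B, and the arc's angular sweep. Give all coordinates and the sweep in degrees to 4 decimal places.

bisector direction at 34.1303° = (0.827764,0.561077)
center distance |VC| = r/sin(θ/2) = 5.341427/sin(47.7969°) = 7.210659
C = V + |VC|·bis = (-16.3629,-8.4321)
T_A = V + ((C−V)·d_A)·d_A = V + 4.8438·d_A = (-17.6249,-13.6223)
T_B = V + ((C−V)·d_B)·d_B = V + 4.8438·d_B = (-21.6514,-7.6820)
sweep = 180° − θ = 84.4062°

center=(-16.3629,-8.4321) T_A=(-17.6249,-13.6223) T_B=(-21.6514,-7.6820) sweep=84.4062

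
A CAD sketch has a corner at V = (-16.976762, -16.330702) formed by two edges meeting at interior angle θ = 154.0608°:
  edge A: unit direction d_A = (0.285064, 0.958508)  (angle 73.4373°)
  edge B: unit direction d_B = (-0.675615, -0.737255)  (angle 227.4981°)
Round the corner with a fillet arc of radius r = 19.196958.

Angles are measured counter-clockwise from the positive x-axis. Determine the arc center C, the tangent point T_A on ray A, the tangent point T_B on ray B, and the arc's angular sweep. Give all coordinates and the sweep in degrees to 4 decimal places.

center=(-34.1169,-6.6205) T_A=(-15.7164,-12.0929) T_B=(-19.9638,-19.5903) sweep=25.9392

bisector direction at 150.4677° = (-0.870078,0.492914)
center distance |VC| = r/sin(θ/2) = 19.196958/sin(77.0304°) = 19.699507
C = V + |VC|·bis = (-34.1169,-6.6205)
T_A = V + ((C−V)·d_A)·d_A = V + 4.4212·d_A = (-15.7164,-12.0929)
T_B = V + ((C−V)·d_B)·d_B = V + 4.4212·d_B = (-19.9638,-19.5903)
sweep = 180° − θ = 25.9392°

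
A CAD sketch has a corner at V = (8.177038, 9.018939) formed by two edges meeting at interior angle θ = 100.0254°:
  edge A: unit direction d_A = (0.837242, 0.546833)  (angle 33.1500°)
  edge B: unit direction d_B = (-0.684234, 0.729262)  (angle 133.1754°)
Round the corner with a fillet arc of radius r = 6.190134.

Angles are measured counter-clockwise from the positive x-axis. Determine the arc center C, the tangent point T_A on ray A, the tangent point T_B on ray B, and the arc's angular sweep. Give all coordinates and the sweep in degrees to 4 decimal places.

bisector direction at 83.1627° = (0.119050,0.992888)
center distance |VC| = r/sin(θ/2) = 6.190134/sin(50.0127°) = 8.079144
C = V + |VC|·bis = (9.1389,17.0406)
T_A = V + ((C−V)·d_A)·d_A = V + 5.1918·d_A = (12.5238,11.8580)
T_B = V + ((C−V)·d_B)·d_B = V + 5.1918·d_B = (4.6246,12.8051)
sweep = 180° − θ = 79.9746°

center=(9.1389,17.0406) T_A=(12.5238,11.8580) T_B=(4.6246,12.8051) sweep=79.9746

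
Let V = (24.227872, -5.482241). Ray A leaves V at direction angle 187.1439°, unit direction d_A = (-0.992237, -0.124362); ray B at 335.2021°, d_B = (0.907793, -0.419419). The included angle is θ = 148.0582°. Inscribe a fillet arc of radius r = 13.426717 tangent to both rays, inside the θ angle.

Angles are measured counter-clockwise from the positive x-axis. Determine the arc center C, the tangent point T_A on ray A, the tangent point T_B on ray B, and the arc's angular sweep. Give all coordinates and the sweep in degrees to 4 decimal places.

bisector direction at 261.1730° = (-0.153452,-0.988156)
center distance |VC| = r/sin(θ/2) = 13.426717/sin(74.0291°) = 13.965774
C = V + |VC|·bis = (22.0848,-19.2826)
T_A = V + ((C−V)·d_A)·d_A = V + 3.8427·d_A = (20.4150,-5.9601)
T_B = V + ((C−V)·d_B)·d_B = V + 3.8427·d_B = (27.7162,-7.0939)
sweep = 180° − θ = 31.9418°

center=(22.0848,-19.2826) T_A=(20.4150,-5.9601) T_B=(27.7162,-7.0939) sweep=31.9418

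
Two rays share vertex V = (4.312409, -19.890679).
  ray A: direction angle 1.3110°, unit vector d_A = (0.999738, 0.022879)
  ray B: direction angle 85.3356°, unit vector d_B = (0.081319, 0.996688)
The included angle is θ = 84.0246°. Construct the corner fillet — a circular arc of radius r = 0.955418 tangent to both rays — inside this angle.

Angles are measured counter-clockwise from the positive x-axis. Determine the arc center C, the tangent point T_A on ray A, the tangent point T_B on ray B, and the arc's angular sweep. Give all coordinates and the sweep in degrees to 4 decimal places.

bisector direction at 43.3233° = (0.727494,0.686114)
center distance |VC| = r/sin(θ/2) = 0.955418/sin(42.0123°) = 1.427509
C = V + |VC|·bis = (5.3509,-18.9112)
T_A = V + ((C−V)·d_A)·d_A = V + 1.0606·d_A = (5.3728,-19.8664)
T_B = V + ((C−V)·d_B)·d_B = V + 1.0606·d_B = (4.3987,-18.8336)
sweep = 180° − θ = 95.9754°

center=(5.3509,-18.9112) T_A=(5.3728,-19.8664) T_B=(4.3987,-18.8336) sweep=95.9754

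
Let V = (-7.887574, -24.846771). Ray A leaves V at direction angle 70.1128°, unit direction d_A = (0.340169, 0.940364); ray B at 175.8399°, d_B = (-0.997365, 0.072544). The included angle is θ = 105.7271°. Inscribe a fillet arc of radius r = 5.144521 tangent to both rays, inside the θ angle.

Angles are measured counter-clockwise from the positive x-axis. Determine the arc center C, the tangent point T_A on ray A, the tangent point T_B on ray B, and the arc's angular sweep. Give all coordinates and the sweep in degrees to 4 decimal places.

center=(-11.4000,-19.4332) T_A=(-6.5623,-21.1832) T_B=(-11.7732,-24.5641) sweep=74.2729

bisector direction at 122.9764° = (-0.544293,0.838895)
center distance |VC| = r/sin(θ/2) = 5.144521/sin(52.8635°) = 6.453237
C = V + |VC|·bis = (-11.4000,-19.4332)
T_A = V + ((C−V)·d_A)·d_A = V + 3.8959·d_A = (-6.5623,-21.1832)
T_B = V + ((C−V)·d_B)·d_B = V + 3.8959·d_B = (-11.7732,-24.5641)
sweep = 180° − θ = 74.2729°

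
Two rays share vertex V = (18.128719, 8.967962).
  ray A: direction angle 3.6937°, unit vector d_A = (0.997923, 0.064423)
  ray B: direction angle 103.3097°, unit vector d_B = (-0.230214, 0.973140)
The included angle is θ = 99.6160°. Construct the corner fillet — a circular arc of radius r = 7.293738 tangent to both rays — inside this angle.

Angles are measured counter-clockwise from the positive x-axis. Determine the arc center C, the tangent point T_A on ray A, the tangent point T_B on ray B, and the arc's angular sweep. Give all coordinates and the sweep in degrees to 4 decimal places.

bisector direction at 53.5017° = (0.594799,0.803875)
center distance |VC| = r/sin(θ/2) = 7.293738/sin(49.8080°) = 9.548200
C = V + |VC|·bis = (23.8080,16.6435)
T_A = V + ((C−V)·d_A)·d_A = V + 6.1619·d_A = (24.2779,9.3649)
T_B = V + ((C−V)·d_B)·d_B = V + 6.1619·d_B = (16.7102,14.9644)
sweep = 180° − θ = 80.3840°

center=(23.8080,16.6435) T_A=(24.2779,9.3649) T_B=(16.7102,14.9644) sweep=80.3840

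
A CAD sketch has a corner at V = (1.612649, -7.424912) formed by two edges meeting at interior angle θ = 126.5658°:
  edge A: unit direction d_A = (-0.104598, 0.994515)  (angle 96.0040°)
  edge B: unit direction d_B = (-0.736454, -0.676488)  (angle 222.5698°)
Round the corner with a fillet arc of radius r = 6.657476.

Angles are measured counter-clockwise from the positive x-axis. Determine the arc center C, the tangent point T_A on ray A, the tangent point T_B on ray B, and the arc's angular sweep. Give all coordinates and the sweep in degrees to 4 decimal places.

bisector direction at 159.2869° = (-0.935363,0.353689)
center distance |VC| = r/sin(θ/2) = 6.657476/sin(63.2829°) = 7.453200
C = V + |VC|·bis = (-5.3588,-4.7888)
T_A = V + ((C−V)·d_A)·d_A = V + 3.3509·d_A = (1.2622,-4.0924)
T_B = V + ((C−V)·d_B)·d_B = V + 3.3509·d_B = (-0.8551,-9.6917)
sweep = 180° − θ = 53.4342°

center=(-5.3588,-4.7888) T_A=(1.2622,-4.0924) T_B=(-0.8551,-9.6917) sweep=53.4342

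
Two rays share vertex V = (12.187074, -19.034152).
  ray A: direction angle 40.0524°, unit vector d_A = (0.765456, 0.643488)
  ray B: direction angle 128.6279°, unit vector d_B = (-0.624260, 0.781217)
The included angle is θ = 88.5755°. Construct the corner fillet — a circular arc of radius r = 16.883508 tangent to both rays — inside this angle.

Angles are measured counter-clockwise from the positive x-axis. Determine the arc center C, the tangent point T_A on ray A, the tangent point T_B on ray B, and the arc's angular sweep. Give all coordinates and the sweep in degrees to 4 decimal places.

bisector direction at 84.3402° = (0.098622,0.995125)
center distance |VC| = r/sin(θ/2) = 16.883508/sin(44.2878°) = 24.179322
C = V + |VC|·bis = (14.5717,5.0273)
T_A = V + ((C−V)·d_A)·d_A = V + 17.3086·d_A = (25.4360,-7.8963)
T_B = V + ((C−V)·d_B)·d_B = V + 17.3086·d_B = (1.3820,-5.5124)
sweep = 180° − θ = 91.4245°

center=(14.5717,5.0273) T_A=(25.4360,-7.8963) T_B=(1.3820,-5.5124) sweep=91.4245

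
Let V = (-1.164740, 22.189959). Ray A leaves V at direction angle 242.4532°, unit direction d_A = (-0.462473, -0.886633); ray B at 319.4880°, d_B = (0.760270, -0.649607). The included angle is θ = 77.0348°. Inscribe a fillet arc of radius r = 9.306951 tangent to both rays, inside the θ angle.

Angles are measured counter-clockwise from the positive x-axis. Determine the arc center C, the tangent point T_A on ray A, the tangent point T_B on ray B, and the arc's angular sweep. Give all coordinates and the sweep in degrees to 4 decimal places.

center=(1.6793,7.5182) T_A=(-6.5725,11.8224) T_B=(7.7252,14.5940) sweep=102.9652

bisector direction at 280.9706° = (0.190305,-0.981725)
center distance |VC| = r/sin(θ/2) = 9.306951/sin(38.5174°) = 14.944869
C = V + |VC|·bis = (1.6793,7.5182)
T_A = V + ((C−V)·d_A)·d_A = V + 11.6932·d_A = (-6.5725,11.8224)
T_B = V + ((C−V)·d_B)·d_B = V + 11.6932·d_B = (7.7252,14.5940)
sweep = 180° − θ = 102.9652°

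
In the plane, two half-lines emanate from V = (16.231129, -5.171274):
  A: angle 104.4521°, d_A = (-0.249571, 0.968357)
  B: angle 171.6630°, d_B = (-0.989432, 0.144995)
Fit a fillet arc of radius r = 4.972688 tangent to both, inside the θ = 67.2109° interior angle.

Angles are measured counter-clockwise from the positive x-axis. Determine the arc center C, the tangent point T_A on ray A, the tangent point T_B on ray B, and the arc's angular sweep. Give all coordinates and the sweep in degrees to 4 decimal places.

center=(9.5483,0.8339) T_A=(14.3636,2.0749) T_B=(8.8273,-4.0863) sweep=112.7891

bisector direction at 138.0575° = (-0.743817,0.668384)
center distance |VC| = r/sin(θ/2) = 4.972688/sin(33.6054°) = 8.984554
C = V + |VC|·bis = (9.5483,0.8339)
T_A = V + ((C−V)·d_A)·d_A = V + 7.4830·d_A = (14.3636,2.0749)
T_B = V + ((C−V)·d_B)·d_B = V + 7.4830·d_B = (8.8273,-4.0863)
sweep = 180° − θ = 112.7891°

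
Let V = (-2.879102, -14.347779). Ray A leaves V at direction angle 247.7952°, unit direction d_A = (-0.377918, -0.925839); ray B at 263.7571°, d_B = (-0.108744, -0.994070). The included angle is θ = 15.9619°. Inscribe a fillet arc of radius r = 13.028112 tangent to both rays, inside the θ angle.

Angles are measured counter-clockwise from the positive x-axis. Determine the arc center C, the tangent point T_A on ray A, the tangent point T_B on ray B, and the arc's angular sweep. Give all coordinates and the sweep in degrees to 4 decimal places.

bisector direction at 255.7762° = (-0.245711,-0.969343)
center distance |VC| = r/sin(θ/2) = 13.028112/sin(7.9809°) = 93.832839
C = V + |VC|·bis = (-25.9349,-105.3040)
T_A = V + ((C−V)·d_A)·d_A = V + 92.9240·d_A = (-37.9968,-100.3804)
T_B = V + ((C−V)·d_B)·d_B = V + 92.9240·d_B = (-12.9840,-106.7207)
sweep = 180° − θ = 164.0381°

center=(-25.9349,-105.3040) T_A=(-37.9968,-100.3804) T_B=(-12.9840,-106.7207) sweep=164.0381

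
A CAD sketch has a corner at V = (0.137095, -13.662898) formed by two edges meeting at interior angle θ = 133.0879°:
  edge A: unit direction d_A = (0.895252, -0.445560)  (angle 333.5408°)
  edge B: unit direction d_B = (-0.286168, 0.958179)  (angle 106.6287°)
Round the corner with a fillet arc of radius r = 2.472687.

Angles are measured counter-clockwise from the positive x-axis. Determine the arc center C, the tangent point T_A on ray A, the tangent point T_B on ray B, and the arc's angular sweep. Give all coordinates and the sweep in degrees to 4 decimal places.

bisector direction at 40.0847° = (0.765093,0.643920)
center distance |VC| = r/sin(θ/2) = 2.472687/sin(66.5439°) = 2.695421
C = V + |VC|·bis = (2.1993,-11.9273)
T_A = V + ((C−V)·d_A)·d_A = V + 1.0729·d_A = (1.0976,-14.1409)
T_B = V + ((C−V)·d_B)·d_B = V + 1.0729·d_B = (-0.1699,-12.6349)
sweep = 180° − θ = 46.9121°

center=(2.1993,-11.9273) T_A=(1.0976,-14.1409) T_B=(-0.1699,-12.6349) sweep=46.9121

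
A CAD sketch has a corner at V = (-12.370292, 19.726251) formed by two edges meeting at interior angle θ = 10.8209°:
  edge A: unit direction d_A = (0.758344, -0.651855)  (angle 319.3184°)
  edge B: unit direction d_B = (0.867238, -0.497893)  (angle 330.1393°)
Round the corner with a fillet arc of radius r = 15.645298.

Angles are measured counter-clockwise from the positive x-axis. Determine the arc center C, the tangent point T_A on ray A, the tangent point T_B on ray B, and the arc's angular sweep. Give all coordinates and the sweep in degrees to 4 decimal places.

center=(123.0977,-76.0881) T_A=(112.8993,-87.9526) T_B=(130.8874,-62.5199) sweep=169.1791

bisector direction at 324.7289° = (0.816428,-0.577447)
center distance |VC| = r/sin(θ/2) = 15.645298/sin(5.4104°) = 165.927632
C = V + |VC|·bis = (123.0977,-76.0881)
T_A = V + ((C−V)·d_A)·d_A = V + 165.1884·d_A = (112.8993,-87.9526)
T_B = V + ((C−V)·d_B)·d_B = V + 165.1884·d_B = (130.8874,-62.5199)
sweep = 180° − θ = 169.1791°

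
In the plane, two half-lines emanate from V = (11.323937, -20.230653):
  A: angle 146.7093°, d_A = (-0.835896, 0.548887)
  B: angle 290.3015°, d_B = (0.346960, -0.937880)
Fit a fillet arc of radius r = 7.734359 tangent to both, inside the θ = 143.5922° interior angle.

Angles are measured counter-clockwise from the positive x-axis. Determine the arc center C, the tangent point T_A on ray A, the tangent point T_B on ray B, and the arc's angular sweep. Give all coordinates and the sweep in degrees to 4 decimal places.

center=(4.9525,-25.2997) T_A=(9.1978,-18.8346) T_B=(12.2064,-22.6162) sweep=36.4078

bisector direction at 218.5054° = (-0.782549,-0.622588)
center distance |VC| = r/sin(θ/2) = 7.734359/sin(71.7961°) = 8.141852
C = V + |VC|·bis = (4.9525,-25.2997)
T_A = V + ((C−V)·d_A)·d_A = V + 2.5435·d_A = (9.1978,-18.8346)
T_B = V + ((C−V)·d_B)·d_B = V + 2.5435·d_B = (12.2064,-22.6162)
sweep = 180° − θ = 36.4078°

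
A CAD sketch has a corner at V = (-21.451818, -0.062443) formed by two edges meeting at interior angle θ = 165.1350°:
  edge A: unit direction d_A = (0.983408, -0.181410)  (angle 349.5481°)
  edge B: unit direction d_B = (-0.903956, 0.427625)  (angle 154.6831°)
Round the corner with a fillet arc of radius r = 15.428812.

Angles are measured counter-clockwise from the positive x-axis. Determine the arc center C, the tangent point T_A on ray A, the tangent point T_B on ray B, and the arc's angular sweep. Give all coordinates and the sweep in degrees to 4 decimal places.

center=(-16.6735,14.7452) T_A=(-19.4725,-0.4276) T_B=(-23.2713,0.7983) sweep=14.8650

bisector direction at 72.1156° = (0.307098,0.951678)
center distance |VC| = r/sin(θ/2) = 15.428812/sin(82.5675°) = 15.559544
C = V + |VC|·bis = (-16.6735,14.7452)
T_A = V + ((C−V)·d_A)·d_A = V + 2.0128·d_A = (-19.4725,-0.4276)
T_B = V + ((C−V)·d_B)·d_B = V + 2.0128·d_B = (-23.2713,0.7983)
sweep = 180° − θ = 14.8650°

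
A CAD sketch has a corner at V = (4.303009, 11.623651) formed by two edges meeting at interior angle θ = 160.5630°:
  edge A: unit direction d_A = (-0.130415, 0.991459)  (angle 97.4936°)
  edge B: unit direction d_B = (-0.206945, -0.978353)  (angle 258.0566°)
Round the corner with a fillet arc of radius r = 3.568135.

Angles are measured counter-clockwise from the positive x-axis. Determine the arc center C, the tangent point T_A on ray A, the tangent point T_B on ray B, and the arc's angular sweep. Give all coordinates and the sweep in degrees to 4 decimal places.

center=(0.6857,11.7642) T_A=(4.2233,12.2295) T_B=(4.1765,11.0258) sweep=19.4370

bisector direction at 177.7751° = (-0.999246,0.038822)
center distance |VC| = r/sin(θ/2) = 3.568135/sin(80.2815°) = 3.620087
C = V + |VC|·bis = (0.6857,11.7642)
T_A = V + ((C−V)·d_A)·d_A = V + 0.6111·d_A = (4.2233,12.2295)
T_B = V + ((C−V)·d_B)·d_B = V + 0.6111·d_B = (4.1765,11.0258)
sweep = 180° − θ = 19.4370°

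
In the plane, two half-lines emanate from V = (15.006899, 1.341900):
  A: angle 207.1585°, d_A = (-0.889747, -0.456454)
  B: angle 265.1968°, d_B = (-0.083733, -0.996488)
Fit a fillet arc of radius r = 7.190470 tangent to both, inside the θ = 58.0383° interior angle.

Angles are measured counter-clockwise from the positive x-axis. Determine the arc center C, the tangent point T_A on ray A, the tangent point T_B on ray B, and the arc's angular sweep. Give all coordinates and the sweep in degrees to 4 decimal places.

bisector direction at 236.1776° = (-0.556620,-0.830767)
center distance |VC| = r/sin(θ/2) = 7.190470/sin(29.0191°) = 14.822597
C = V + |VC|·bis = (6.7563,-10.9722)
T_A = V + ((C−V)·d_A)·d_A = V + 12.9617·d_A = (3.4742,-4.5745)
T_B = V + ((C−V)·d_B)·d_B = V + 12.9617·d_B = (13.9216,-11.5743)
sweep = 180° − θ = 121.9617°

center=(6.7563,-10.9722) T_A=(3.4742,-4.5745) T_B=(13.9216,-11.5743) sweep=121.9617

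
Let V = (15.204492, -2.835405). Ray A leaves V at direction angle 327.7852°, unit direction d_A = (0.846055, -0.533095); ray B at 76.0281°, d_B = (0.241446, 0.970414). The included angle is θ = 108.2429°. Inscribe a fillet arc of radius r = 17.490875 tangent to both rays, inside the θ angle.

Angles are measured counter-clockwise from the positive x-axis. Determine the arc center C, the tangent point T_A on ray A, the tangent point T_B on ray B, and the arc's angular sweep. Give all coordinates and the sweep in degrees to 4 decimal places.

center=(35.2325,5.2185) T_A=(25.9082,-9.5798) T_B=(18.2591,9.4416) sweep=71.7571

bisector direction at 21.9067° = (0.927793,0.373095)
center distance |VC| = r/sin(θ/2) = 17.490875/sin(54.1215°) = 21.586714
C = V + |VC|·bis = (35.2325,5.2185)
T_A = V + ((C−V)·d_A)·d_A = V + 12.6513·d_A = (25.9082,-9.5798)
T_B = V + ((C−V)·d_B)·d_B = V + 12.6513·d_B = (18.2591,9.4416)
sweep = 180° − θ = 71.7571°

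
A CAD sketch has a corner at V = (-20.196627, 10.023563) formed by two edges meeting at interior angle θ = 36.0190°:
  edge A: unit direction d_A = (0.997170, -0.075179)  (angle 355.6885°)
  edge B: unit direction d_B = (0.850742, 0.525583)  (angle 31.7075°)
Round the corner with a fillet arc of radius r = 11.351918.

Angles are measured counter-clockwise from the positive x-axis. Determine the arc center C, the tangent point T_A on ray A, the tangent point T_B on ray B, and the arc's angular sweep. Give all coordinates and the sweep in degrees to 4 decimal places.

center=(15.4759,18.7183) T_A=(14.6225,7.3985) T_B=(9.5095,28.3758) sweep=143.9810

bisector direction at 13.6980° = (0.971557,0.236804)
center distance |VC| = r/sin(θ/2) = 11.351918/sin(18.0095°) = 36.716842
C = V + |VC|·bis = (15.4759,18.7183)
T_A = V + ((C−V)·d_A)·d_A = V + 34.9179·d_A = (14.6225,7.3985)
T_B = V + ((C−V)·d_B)·d_B = V + 34.9179·d_B = (9.5095,28.3758)
sweep = 180° − θ = 143.9810°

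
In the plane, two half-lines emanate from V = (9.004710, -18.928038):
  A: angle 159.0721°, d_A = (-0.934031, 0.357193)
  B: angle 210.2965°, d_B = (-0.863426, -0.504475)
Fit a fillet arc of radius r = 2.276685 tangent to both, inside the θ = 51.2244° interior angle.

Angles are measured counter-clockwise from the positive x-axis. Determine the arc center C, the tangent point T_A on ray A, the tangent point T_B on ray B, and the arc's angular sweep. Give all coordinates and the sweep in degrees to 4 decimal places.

bisector direction at 184.6843° = (-0.996660,-0.081665)
center distance |VC| = r/sin(θ/2) = 2.276685/sin(25.6122°) = 5.266718
C = V + |VC|·bis = (3.7556,-19.3581)
T_A = V + ((C−V)·d_A)·d_A = V + 4.7492·d_A = (4.5688,-17.2317)
T_B = V + ((C−V)·d_B)·d_B = V + 4.7492·d_B = (4.9041,-21.3239)
sweep = 180° − θ = 128.7756°

center=(3.7556,-19.3581) T_A=(4.5688,-17.2317) T_B=(4.9041,-21.3239) sweep=128.7756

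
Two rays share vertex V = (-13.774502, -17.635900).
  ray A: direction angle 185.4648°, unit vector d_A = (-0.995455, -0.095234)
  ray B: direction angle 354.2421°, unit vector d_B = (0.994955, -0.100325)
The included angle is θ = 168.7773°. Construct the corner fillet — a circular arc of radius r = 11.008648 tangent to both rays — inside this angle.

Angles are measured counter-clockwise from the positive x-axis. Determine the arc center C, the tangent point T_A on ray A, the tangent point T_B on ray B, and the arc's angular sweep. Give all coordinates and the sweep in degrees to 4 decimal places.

bisector direction at 269.8535° = (-0.002558,-0.999997)
center distance |VC| = r/sin(θ/2) = 11.008648/sin(84.3886°) = 11.061655
C = V + |VC|·bis = (-13.8028,-28.6975)
T_A = V + ((C−V)·d_A)·d_A = V + 1.0816·d_A = (-14.8512,-17.7389)
T_B = V + ((C−V)·d_B)·d_B = V + 1.0816·d_B = (-12.6983,-17.7444)
sweep = 180° − θ = 11.2227°

center=(-13.8028,-28.6975) T_A=(-14.8512,-17.7389) T_B=(-12.6983,-17.7444) sweep=11.2227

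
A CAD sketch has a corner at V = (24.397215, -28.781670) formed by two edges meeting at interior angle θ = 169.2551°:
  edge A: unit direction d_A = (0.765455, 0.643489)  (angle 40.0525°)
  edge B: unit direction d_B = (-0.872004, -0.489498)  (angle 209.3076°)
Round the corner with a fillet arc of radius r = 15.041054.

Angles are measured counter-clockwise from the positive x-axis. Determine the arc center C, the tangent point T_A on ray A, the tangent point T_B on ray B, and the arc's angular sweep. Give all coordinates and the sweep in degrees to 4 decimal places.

bisector direction at 124.6800° = (-0.568993,0.822342)
center distance |VC| = r/sin(θ/2) = 15.041054/sin(84.6275°) = 15.107419
C = V + |VC|·bis = (15.8012,-16.3582)
T_A = V + ((C−V)·d_A)·d_A = V + 1.4145·d_A = (25.4800,-27.8715)
T_B = V + ((C−V)·d_B)·d_B = V + 1.4145·d_B = (23.1638,-29.4741)
sweep = 180° − θ = 10.7449°

center=(15.8012,-16.3582) T_A=(25.4800,-27.8715) T_B=(23.1638,-29.4741) sweep=10.7449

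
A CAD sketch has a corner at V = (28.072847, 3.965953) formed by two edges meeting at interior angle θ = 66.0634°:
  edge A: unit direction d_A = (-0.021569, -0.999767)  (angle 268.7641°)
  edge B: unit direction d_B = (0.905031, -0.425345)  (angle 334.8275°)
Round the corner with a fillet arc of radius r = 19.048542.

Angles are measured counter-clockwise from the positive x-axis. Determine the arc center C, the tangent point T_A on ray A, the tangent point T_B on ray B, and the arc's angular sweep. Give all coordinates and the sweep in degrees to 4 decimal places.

bisector direction at 301.7958° = (0.526893,-0.849931)
center distance |VC| = r/sin(θ/2) = 19.048542/sin(33.0317°) = 34.944851
C = V + |VC|·bis = (46.4851,-25.7348)
T_A = V + ((C−V)·d_A)·d_A = V + 29.2967·d_A = (27.4410,-25.3239)
T_B = V + ((C−V)·d_B)·d_B = V + 29.2967·d_B = (54.5873,-8.4952)
sweep = 180° − θ = 113.9366°

center=(46.4851,-25.7348) T_A=(27.4410,-25.3239) T_B=(54.5873,-8.4952) sweep=113.9366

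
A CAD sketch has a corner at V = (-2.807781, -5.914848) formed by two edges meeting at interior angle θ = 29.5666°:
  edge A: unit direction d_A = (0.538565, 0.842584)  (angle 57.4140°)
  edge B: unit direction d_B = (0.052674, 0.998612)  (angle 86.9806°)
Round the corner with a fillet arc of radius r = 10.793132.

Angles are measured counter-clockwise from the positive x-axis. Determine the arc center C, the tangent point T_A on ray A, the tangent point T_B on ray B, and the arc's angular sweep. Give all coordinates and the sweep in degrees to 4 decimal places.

bisector direction at 72.1973° = (0.305740,0.952115)
center distance |VC| = r/sin(θ/2) = 10.793132/sin(14.7833°) = 42.298813
C = V + |VC|·bis = (10.1247,34.3585)
T_A = V + ((C−V)·d_A)·d_A = V + 40.8986·d_A = (19.2188,28.5457)
T_B = V + ((C−V)·d_B)·d_B = V + 40.8986·d_B = (-0.6535,34.9270)
sweep = 180° − θ = 150.4334°

center=(10.1247,34.3585) T_A=(19.2188,28.5457) T_B=(-0.6535,34.9270) sweep=150.4334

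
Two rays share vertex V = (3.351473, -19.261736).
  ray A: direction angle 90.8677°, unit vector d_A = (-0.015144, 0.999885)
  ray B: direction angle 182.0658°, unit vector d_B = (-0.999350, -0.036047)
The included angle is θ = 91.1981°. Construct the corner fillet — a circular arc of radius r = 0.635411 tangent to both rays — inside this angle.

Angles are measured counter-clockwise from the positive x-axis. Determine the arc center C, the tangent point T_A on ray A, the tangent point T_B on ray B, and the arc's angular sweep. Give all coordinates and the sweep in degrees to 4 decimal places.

bisector direction at 136.4667° = (-0.724975,0.688775)
center distance |VC| = r/sin(θ/2) = 0.635411/sin(45.5990°) = 0.889357
C = V + |VC|·bis = (2.7067,-18.6492)
T_A = V + ((C−V)·d_A)·d_A = V + 0.6223·d_A = (3.3420,-18.6395)
T_B = V + ((C−V)·d_B)·d_B = V + 0.6223·d_B = (2.7296,-19.2842)
sweep = 180° − θ = 88.8019°

center=(2.7067,-18.6492) T_A=(3.3420,-18.6395) T_B=(2.7296,-19.2842) sweep=88.8019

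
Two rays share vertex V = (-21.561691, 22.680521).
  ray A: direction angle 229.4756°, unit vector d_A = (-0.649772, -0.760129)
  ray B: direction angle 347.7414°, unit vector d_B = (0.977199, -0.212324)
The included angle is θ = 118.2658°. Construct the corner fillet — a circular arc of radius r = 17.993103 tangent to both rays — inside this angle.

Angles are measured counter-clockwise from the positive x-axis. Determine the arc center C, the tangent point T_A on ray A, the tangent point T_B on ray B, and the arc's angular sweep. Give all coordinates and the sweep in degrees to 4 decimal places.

center=(-14.8727,2.8142) T_A=(-28.5497,14.5056) T_B=(-11.0523,20.3971) sweep=61.7342

bisector direction at 288.6085° = (0.319100,-0.947721)
center distance |VC| = r/sin(θ/2) = 17.993103/sin(59.1329°) = 20.962196
C = V + |VC|·bis = (-14.8727,2.8142)
T_A = V + ((C−V)·d_A)·d_A = V + 10.7546·d_A = (-28.5497,14.5056)
T_B = V + ((C−V)·d_B)·d_B = V + 10.7546·d_B = (-11.0523,20.3971)
sweep = 180° − θ = 61.7342°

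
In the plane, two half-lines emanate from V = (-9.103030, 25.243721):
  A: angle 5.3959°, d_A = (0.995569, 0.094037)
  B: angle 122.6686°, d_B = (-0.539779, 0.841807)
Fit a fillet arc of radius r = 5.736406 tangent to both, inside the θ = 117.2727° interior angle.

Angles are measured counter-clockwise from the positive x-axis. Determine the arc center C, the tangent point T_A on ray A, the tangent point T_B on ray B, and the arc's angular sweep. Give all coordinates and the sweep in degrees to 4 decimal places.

center=(-6.1614,31.2835) T_A=(-5.6220,25.5725) T_B=(-10.9904,28.1871) sweep=62.7273

bisector direction at 64.0323° = (0.437865,0.899041)
center distance |VC| = r/sin(θ/2) = 5.736406/sin(58.6364°) = 6.718038
C = V + |VC|·bis = (-6.1614,31.2835)
T_A = V + ((C−V)·d_A)·d_A = V + 3.4965·d_A = (-5.6220,25.5725)
T_B = V + ((C−V)·d_B)·d_B = V + 3.4965·d_B = (-10.9904,28.1871)
sweep = 180° − θ = 62.7273°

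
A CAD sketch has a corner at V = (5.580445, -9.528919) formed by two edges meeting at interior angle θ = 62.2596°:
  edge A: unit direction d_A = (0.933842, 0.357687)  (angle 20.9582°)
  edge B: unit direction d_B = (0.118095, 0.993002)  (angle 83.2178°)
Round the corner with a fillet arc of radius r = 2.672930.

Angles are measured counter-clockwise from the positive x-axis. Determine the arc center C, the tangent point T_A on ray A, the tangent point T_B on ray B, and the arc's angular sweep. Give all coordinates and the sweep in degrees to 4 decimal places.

center=(8.7573,-5.4498) T_A=(9.7134,-7.9459) T_B=(6.1031,-5.1341) sweep=117.7404

bisector direction at 52.0880° = (0.614450,0.788955)
center distance |VC| = r/sin(θ/2) = 2.672930/sin(31.1298°) = 5.170291
C = V + |VC|·bis = (8.7573,-5.4498)
T_A = V + ((C−V)·d_A)·d_A = V + 4.4258·d_A = (9.7134,-7.9459)
T_B = V + ((C−V)·d_B)·d_B = V + 4.4258·d_B = (6.1031,-5.1341)
sweep = 180° − θ = 117.7404°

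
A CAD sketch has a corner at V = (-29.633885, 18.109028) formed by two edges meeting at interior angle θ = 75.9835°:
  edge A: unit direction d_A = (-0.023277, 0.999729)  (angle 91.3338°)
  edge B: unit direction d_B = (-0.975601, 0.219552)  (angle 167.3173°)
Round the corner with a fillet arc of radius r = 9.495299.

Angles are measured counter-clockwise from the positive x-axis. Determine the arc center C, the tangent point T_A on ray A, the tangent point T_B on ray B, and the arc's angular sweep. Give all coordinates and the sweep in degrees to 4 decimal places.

center=(-39.4096,30.0417) T_A=(-29.9169,30.2628) T_B=(-41.4943,20.7781) sweep=104.0165

bisector direction at 129.3256° = (-0.633726,0.773558)
center distance |VC| = r/sin(θ/2) = 9.495299/sin(37.9918°) = 15.425765
C = V + |VC|·bis = (-39.4096,30.0417)
T_A = V + ((C−V)·d_A)·d_A = V + 12.1570·d_A = (-29.9169,30.2628)
T_B = V + ((C−V)·d_B)·d_B = V + 12.1570·d_B = (-41.4943,20.7781)
sweep = 180° − θ = 104.0165°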